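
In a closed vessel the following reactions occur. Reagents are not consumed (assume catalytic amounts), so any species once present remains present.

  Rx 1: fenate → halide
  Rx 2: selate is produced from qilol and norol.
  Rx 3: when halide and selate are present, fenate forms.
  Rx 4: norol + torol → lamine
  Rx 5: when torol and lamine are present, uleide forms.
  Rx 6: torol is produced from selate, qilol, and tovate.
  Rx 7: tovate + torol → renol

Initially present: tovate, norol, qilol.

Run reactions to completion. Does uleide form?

Yes

qilol and norol present → selate forms (Rx 2).
selate, qilol, and tovate present → torol forms (Rx 6).
norol and torol present → lamine forms (Rx 4).
torol and lamine present → uleide forms (Rx 5).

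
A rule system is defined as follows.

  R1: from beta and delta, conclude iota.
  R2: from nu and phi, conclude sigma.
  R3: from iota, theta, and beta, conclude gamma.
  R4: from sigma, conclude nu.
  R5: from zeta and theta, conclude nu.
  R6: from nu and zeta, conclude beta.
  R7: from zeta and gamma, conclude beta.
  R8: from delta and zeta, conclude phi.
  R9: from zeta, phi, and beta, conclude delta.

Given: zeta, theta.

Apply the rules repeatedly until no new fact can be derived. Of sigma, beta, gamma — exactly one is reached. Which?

beta

zeta and theta hold, so nu follows (R5).
nu and zeta hold, so beta follows (R6).
gamma would need iota, theta, and beta (R3), but iota is never established. sigma would need nu and phi (R2), but phi is never established.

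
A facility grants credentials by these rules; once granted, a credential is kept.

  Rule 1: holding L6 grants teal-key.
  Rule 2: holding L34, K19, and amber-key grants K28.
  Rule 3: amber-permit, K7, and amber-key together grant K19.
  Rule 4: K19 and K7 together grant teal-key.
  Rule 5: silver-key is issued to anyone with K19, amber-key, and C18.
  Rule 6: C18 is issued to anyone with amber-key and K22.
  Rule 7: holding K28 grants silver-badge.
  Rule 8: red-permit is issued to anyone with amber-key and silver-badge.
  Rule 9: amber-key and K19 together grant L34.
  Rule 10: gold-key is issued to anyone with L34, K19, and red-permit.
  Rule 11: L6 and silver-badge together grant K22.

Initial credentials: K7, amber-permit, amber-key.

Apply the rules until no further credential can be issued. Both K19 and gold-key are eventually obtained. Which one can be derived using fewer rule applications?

K19: Holding amber-permit, K7, and amber-key grants K19 (Rule 3). [1 rule application]
gold-key: Holding amber-permit, K7, and amber-key grants K19 (Rule 3). Holding amber-key and K19 grants L34 (Rule 9). Holding L34, K19, and amber-key grants K28 (Rule 2). Holding K28 grants silver-badge (Rule 7). Holding amber-key and silver-badge grants red-permit (Rule 8). Holding L34, K19, and red-permit grants gold-key (Rule 10). [6 rule applications]
K19 needs fewer.

K19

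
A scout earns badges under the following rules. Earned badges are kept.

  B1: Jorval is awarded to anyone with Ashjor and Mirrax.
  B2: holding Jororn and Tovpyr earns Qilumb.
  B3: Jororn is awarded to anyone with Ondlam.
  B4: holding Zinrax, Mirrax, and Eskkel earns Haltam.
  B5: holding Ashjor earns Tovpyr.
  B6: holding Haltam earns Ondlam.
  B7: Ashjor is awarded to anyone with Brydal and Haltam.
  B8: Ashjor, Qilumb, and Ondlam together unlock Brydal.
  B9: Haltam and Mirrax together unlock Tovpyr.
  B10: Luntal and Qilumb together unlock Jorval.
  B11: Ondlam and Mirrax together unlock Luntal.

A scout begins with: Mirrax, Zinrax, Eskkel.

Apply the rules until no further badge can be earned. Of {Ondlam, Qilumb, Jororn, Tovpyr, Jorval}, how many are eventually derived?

5

With Zinrax, Mirrax, and Eskkel, Haltam is earned (B4).
With Haltam, Ondlam is earned (B6).
With Haltam and Mirrax, Tovpyr is earned (B9).
With Ondlam and Mirrax, Luntal is earned (B11).
With Ondlam, Jororn is earned (B3).
With Jororn and Tovpyr, Qilumb is earned (B2).
With Luntal and Qilumb, Jorval is earned (B10).
Ondlam: reached.
Qilumb: reached.
Jororn: reached.
Tovpyr: reached.
Jorval: reached.
All 5 are reached.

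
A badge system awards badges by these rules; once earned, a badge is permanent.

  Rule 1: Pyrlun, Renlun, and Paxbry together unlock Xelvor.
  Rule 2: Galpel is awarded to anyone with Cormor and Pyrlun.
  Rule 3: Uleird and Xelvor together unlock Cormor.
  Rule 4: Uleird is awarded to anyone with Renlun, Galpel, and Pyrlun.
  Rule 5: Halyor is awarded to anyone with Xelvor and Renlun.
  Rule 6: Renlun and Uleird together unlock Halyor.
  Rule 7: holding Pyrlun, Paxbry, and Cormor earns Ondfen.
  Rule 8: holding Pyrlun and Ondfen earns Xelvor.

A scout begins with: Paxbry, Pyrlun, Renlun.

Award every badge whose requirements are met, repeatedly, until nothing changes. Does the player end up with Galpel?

Galpel would need Cormor and Pyrlun (Rule 2), but Cormor is never earned.

No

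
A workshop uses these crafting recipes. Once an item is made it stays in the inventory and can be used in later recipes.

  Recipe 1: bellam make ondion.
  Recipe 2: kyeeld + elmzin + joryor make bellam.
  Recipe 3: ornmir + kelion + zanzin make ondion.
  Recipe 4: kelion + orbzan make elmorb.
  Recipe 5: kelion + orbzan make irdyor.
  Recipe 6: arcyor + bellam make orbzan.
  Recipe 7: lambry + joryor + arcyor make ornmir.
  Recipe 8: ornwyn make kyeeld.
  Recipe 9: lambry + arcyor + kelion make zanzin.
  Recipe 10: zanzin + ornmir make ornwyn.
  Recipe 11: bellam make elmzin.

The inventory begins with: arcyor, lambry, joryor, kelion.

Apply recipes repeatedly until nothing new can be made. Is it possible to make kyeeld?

Yes

Using Recipe 9, lambry, arcyor, and kelion make zanzin.
lambry + joryor + arcyor → ornmir (Recipe 7).
Using Recipe 10, zanzin and ornmir make ornwyn.
ornwyn → kyeeld (Recipe 8).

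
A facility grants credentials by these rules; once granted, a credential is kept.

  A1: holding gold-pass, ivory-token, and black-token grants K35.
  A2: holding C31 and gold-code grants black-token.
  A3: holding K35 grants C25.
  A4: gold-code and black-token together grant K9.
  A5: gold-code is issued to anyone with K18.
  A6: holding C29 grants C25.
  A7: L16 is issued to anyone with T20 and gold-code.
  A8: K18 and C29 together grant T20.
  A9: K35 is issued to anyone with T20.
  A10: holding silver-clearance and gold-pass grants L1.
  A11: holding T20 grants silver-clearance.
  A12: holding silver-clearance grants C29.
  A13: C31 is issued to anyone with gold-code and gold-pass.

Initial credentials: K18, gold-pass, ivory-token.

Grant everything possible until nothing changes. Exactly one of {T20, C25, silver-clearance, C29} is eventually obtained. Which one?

C25

Holding K18 grants gold-code (A5).
Holding gold-code and gold-pass grants C31 (A13).
Holding C31 and gold-code grants black-token (A2).
Holding gold-pass, ivory-token, and black-token grants K35 (A1).
Holding K35 grants C25 (A3).
T20 would need K18 and C29 (A8), but C29 is never granted. C29 would need silver-clearance (A12), but silver-clearance is never granted. silver-clearance would need T20 (A11), but T20 is never granted.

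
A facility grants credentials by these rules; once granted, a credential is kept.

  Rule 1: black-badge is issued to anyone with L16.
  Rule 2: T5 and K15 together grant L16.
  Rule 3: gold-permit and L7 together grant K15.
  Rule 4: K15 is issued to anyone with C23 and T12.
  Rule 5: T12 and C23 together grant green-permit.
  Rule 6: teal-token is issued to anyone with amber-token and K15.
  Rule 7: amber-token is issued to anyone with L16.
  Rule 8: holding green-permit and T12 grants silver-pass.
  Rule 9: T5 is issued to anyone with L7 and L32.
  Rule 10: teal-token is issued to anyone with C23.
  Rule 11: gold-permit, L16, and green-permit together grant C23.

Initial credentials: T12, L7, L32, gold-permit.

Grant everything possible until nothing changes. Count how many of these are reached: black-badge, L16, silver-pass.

2

Holding L7 and L32 grants T5 (Rule 9).
Holding gold-permit and L7 grants K15 (Rule 3).
Holding T5 and K15 grants L16 (Rule 2).
Holding L16 grants black-badge (Rule 1).
black-badge: reached.
L16: reached.
silver-pass would need green-permit and T12 (Rule 8), but green-permit is never granted.
Reached: black-badge and L16 — 2 of the 3.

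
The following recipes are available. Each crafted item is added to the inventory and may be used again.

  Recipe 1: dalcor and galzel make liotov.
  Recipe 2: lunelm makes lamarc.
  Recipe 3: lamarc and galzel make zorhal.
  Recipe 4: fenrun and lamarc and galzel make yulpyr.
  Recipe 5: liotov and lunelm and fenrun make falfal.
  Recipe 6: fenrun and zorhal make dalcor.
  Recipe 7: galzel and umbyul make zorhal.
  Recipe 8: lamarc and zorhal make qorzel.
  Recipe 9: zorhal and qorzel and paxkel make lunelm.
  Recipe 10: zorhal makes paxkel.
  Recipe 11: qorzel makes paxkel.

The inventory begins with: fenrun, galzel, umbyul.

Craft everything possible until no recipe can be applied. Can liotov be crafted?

Yes

galzel and umbyul → zorhal (Recipe 7).
fenrun and zorhal → dalcor (Recipe 6).
dalcor and galzel → liotov (Recipe 1).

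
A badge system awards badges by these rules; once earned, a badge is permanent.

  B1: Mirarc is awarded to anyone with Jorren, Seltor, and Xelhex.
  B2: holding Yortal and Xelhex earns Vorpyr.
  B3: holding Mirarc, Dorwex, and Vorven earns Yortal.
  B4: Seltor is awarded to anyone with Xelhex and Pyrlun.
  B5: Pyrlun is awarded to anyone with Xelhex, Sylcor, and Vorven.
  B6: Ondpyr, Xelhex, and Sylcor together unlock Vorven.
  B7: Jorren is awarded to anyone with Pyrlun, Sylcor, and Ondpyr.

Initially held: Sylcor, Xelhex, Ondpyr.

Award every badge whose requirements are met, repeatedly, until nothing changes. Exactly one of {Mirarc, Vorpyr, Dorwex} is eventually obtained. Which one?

Mirarc

With Ondpyr, Xelhex, and Sylcor, Vorven is earned (B6).
With Xelhex, Sylcor, and Vorven, Pyrlun is earned (B5).
With Pyrlun, Sylcor, and Ondpyr, Jorren is earned (B7).
With Xelhex and Pyrlun, Seltor is earned (B4).
With Jorren, Seltor, and Xelhex, Mirarc is earned (B1).
Vorpyr would need Yortal and Xelhex (B2), but Yortal is never earned. No rule produces Dorwex, and it is not given.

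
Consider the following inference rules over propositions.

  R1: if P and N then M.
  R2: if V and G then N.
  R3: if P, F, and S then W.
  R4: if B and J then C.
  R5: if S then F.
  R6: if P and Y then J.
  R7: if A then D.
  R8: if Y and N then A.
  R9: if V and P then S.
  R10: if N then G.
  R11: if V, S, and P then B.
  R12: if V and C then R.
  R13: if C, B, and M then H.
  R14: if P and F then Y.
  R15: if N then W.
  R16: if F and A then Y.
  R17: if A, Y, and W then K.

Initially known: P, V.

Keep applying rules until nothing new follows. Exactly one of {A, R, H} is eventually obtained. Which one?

From V and P, R9 gives S.
From V, S, and P, R11 gives B.
From S, R5 gives F.
From P and F, R14 gives Y.
P and Y hold, so J follows (R6).
B and J hold, so C follows (R4).
From V and C, R12 gives R.
H would need C, B, and M (R13), but M is never established. A would need Y and N (R8), but N is never established.

R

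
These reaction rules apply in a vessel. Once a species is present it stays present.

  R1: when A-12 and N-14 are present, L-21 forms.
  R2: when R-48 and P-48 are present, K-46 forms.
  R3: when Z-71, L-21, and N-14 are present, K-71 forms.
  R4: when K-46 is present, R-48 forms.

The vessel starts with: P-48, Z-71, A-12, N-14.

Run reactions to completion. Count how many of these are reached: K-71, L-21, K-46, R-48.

2

A-12 and N-14 present → L-21 forms (R1).
Z-71, L-21, and N-14 present → K-71 forms (R3).
K-71: reached.
L-21: reached.
K-46 would need R-48 and P-48 (R2), but R-48 never forms.
R-48 would need K-46 (R4), but K-46 never forms.
Reached: K-71 and L-21 — 2 of the 4.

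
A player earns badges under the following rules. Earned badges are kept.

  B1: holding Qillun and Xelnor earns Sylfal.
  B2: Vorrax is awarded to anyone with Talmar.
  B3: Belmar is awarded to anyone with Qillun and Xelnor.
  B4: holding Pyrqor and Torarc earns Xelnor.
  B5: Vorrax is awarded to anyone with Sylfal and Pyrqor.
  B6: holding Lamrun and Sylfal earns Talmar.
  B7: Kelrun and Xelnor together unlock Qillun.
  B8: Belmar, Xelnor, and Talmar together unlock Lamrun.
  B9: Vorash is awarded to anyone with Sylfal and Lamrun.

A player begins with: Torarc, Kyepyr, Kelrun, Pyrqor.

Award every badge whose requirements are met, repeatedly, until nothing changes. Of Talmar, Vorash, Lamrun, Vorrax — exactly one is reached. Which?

With Pyrqor and Torarc, Xelnor is earned (B4).
With Kelrun and Xelnor, Qillun is earned (B7).
With Qillun and Xelnor, Sylfal is earned (B1).
With Sylfal and Pyrqor, Vorrax is earned (B5).
Vorash would need Sylfal and Lamrun (B9), but Lamrun is never earned. Talmar would need Lamrun and Sylfal (B6), but Lamrun is never earned. Lamrun would need Belmar, Xelnor, and Talmar (B8), but Talmar is never earned.

Vorrax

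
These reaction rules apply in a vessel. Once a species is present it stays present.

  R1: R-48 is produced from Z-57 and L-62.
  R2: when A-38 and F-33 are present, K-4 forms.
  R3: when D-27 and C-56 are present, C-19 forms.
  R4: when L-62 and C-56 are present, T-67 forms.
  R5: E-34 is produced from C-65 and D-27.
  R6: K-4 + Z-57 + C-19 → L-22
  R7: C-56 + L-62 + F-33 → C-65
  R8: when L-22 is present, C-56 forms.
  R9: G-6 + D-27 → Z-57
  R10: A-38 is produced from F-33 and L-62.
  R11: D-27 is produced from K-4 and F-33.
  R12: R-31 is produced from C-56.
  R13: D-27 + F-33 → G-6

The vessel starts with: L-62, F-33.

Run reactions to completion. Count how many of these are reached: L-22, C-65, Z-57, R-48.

2

F-33 and L-62 present → A-38 forms (R10).
A-38 and F-33 present → K-4 forms (R2).
K-4 and F-33 present → D-27 forms (R11).
D-27 and F-33 present → G-6 forms (R13).
G-6 and D-27 present → Z-57 forms (R9).
Z-57 and L-62 present → R-48 forms (R1).
L-22 would need K-4, Z-57, and C-19 (R6), but C-19 never forms.
C-65 would need C-56, L-62, and F-33 (R7), but C-56 never forms.
Z-57: reached.
R-48: reached.
Reached: Z-57 and R-48 — 2 of the 4.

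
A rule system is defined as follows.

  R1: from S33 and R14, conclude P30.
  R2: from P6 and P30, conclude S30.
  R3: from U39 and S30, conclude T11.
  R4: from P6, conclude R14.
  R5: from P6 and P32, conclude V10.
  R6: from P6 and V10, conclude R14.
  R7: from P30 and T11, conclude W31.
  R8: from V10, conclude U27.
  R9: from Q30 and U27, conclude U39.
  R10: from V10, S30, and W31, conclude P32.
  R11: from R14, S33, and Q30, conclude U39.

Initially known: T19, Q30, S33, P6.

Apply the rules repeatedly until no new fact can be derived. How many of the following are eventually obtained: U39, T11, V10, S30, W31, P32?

4

From P6, R4 gives R14.
R14, S33, and Q30 hold, so U39 follows (R11).
From S33 and R14, R1 gives P30.
From P6 and P30, R2 gives S30.
From U39 and S30, R3 gives T11.
From P30 and T11, R7 gives W31.
U39: reached.
T11: reached.
V10 would need P6 and P32 (R5), but P32 is never established.
S30: reached.
W31: reached.
P32 would need V10, S30, and W31 (R10), but V10 is never established.
Reached: U39, T11, S30, and W31 — 4 of the 6.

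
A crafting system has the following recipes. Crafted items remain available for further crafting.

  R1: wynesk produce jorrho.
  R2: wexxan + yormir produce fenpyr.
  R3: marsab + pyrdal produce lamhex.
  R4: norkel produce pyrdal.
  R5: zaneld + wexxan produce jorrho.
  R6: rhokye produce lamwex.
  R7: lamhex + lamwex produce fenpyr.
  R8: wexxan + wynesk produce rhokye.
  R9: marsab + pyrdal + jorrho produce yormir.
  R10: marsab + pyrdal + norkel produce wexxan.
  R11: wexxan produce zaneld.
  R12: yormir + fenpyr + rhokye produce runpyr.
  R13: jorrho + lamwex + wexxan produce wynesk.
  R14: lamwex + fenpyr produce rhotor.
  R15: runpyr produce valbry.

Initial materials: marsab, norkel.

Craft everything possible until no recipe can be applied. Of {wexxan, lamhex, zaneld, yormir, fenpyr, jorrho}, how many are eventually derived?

6

norkel → pyrdal (R4).
marsab + pyrdal → lamhex (R3).
marsab + pyrdal + norkel → wexxan (R10).
Using R11, wexxan makes zaneld.
zaneld + wexxan → jorrho (R5).
Using R9, marsab, pyrdal, and jorrho make yormir.
Using R2, wexxan and yormir make fenpyr.
wexxan: reached.
lamhex: reached.
zaneld: reached.
yormir: reached.
fenpyr: reached.
jorrho: reached.
All 6 are reached.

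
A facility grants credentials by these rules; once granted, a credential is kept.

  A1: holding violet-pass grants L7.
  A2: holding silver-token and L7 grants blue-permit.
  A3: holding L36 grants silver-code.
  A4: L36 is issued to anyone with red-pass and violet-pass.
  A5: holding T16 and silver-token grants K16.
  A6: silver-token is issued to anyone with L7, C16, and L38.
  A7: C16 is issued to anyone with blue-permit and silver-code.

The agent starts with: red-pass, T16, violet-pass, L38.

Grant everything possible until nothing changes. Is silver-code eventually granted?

Holding red-pass and violet-pass grants L36 (A4).
Holding L36 grants silver-code (A3).

Yes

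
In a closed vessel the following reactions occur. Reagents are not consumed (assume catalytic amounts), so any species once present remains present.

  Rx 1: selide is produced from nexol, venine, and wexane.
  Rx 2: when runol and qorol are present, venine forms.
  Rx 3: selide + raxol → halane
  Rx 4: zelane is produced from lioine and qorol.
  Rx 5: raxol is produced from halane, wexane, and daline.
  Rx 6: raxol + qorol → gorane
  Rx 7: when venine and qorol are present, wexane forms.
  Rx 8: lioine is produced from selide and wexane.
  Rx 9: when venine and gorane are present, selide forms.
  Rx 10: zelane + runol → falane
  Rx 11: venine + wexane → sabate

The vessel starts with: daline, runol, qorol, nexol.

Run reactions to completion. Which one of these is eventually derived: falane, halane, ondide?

runol and qorol present → venine forms (Rx 2).
venine and qorol present → wexane forms (Rx 7).
nexol, venine, and wexane present → selide forms (Rx 1).
selide and wexane present → lioine forms (Rx 8).
lioine and qorol present → zelane forms (Rx 4).
zelane and runol present → falane forms (Rx 10).
halane would need selide and raxol (Rx 3), but raxol never forms. No rule produces ondide, and it is not given.

falane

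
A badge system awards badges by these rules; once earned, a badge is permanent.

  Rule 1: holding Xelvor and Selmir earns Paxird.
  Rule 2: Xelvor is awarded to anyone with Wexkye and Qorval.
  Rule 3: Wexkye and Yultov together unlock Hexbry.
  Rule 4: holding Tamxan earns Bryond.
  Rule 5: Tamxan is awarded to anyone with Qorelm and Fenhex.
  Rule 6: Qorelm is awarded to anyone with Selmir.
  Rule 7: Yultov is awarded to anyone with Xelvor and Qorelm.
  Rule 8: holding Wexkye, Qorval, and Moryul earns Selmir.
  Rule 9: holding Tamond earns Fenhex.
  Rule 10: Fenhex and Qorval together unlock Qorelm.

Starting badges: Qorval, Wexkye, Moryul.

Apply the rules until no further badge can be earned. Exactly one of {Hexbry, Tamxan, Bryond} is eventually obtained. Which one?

With Wexkye, Qorval, and Moryul, Selmir is earned (Rule 8).
With Wexkye and Qorval, Xelvor is earned (Rule 2).
With Selmir, Qorelm is earned (Rule 6).
With Xelvor and Qorelm, Yultov is earned (Rule 7).
With Wexkye and Yultov, Hexbry is earned (Rule 3).
Bryond would need Tamxan (Rule 4), but Tamxan is never earned. Tamxan would need Qorelm and Fenhex (Rule 5), but Fenhex is never earned.

Hexbry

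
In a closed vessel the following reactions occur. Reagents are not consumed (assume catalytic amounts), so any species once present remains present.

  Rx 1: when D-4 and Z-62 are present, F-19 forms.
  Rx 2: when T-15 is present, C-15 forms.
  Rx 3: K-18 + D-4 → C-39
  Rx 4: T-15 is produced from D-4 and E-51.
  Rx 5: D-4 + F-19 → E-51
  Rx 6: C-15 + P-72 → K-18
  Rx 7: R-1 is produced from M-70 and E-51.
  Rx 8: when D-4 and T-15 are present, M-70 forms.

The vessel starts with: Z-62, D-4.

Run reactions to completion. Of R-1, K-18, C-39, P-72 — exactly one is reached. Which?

D-4 and Z-62 present → F-19 forms (Rx 1).
D-4 and F-19 present → E-51 forms (Rx 5).
D-4 and E-51 present → T-15 forms (Rx 4).
D-4 and T-15 present → M-70 forms (Rx 8).
M-70 and E-51 present → R-1 forms (Rx 7).
K-18 would need C-15 and P-72 (Rx 6), but P-72 never forms. C-39 would need K-18 and D-4 (Rx 3), but K-18 never forms. No rule produces P-72, and it is not given.

R-1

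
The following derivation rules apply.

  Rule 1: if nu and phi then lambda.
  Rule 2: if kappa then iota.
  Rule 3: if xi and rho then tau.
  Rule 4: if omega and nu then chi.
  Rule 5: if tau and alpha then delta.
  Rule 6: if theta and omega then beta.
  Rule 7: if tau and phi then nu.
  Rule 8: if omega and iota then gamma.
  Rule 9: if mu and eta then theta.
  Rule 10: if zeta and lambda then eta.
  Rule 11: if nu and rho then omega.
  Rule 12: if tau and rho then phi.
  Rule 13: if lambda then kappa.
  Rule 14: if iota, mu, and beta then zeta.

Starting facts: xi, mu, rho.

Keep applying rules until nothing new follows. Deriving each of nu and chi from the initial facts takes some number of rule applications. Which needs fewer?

nu

nu: From xi and rho, Rule 3 gives tau. From tau and rho, Rule 12 gives phi. tau and phi hold, so nu follows (Rule 7). [3 rule applications]
chi: xi and rho hold, so tau follows (Rule 3). From tau and rho, Rule 12 gives phi. From tau and phi, Rule 7 gives nu. From nu and rho, Rule 11 gives omega. omega and nu hold, so chi follows (Rule 4). [5 rule applications]
nu needs fewer.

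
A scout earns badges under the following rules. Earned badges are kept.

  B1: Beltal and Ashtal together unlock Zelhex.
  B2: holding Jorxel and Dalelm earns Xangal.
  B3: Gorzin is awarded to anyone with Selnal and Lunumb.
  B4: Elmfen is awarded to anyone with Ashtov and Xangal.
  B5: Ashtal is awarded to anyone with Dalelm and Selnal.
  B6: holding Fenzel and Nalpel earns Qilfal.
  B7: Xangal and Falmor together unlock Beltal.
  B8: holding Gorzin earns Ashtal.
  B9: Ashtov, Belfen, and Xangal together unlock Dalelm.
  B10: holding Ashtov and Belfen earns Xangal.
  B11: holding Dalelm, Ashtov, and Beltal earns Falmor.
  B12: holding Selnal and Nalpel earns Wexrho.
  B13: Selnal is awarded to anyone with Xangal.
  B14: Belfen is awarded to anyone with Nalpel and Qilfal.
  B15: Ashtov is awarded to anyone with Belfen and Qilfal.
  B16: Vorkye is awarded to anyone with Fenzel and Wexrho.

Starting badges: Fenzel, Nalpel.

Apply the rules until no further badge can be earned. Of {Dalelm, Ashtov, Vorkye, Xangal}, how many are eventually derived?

4

With Fenzel and Nalpel, Qilfal is earned (B6).
With Nalpel and Qilfal, Belfen is earned (B14).
With Belfen and Qilfal, Ashtov is earned (B15).
With Ashtov and Belfen, Xangal is earned (B10).
With Ashtov, Belfen, and Xangal, Dalelm is earned (B9).
With Xangal, Selnal is earned (B13).
With Selnal and Nalpel, Wexrho is earned (B12).
With Fenzel and Wexrho, Vorkye is earned (B16).
Dalelm: reached.
Ashtov: reached.
Vorkye: reached.
Xangal: reached.
All 4 are reached.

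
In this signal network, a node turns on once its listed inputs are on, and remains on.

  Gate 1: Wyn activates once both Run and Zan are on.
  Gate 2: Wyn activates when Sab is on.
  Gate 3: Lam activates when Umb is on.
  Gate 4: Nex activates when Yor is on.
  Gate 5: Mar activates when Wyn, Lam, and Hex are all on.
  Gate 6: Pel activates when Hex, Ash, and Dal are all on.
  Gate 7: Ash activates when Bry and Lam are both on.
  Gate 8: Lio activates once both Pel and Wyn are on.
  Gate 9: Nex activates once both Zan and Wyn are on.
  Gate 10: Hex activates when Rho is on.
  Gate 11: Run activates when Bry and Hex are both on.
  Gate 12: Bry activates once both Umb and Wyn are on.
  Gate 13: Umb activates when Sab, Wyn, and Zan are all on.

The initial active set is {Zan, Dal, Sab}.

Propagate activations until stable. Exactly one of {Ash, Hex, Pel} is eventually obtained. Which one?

Ash

Sab is on, so Wyn activates (Gate 2).
Sab, Wyn, and Zan are on, so Umb activates (Gate 13).
Umb is on, so Lam activates (Gate 3).
Gate 12: Umb and Wyn on → Bry on.
Gate 7: Bry and Lam on → Ash on.
Pel would need Hex, Ash, and Dal (Gate 6), but Hex never turns on. Hex would need Rho (Gate 10), but Rho never turns on.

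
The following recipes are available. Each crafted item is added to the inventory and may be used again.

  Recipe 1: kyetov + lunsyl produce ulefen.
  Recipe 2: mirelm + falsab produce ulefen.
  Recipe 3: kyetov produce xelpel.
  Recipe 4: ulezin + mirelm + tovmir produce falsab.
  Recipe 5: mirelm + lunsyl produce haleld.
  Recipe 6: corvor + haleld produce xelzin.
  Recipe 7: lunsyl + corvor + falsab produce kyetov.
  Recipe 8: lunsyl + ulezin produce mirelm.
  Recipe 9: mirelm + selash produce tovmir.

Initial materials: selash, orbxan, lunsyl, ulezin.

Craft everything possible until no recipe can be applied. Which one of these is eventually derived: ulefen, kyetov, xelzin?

Using Recipe 8, lunsyl and ulezin make mirelm.
Using Recipe 9, mirelm and selash make tovmir.
Using Recipe 4, ulezin, mirelm, and tovmir make falsab.
Using Recipe 2, mirelm and falsab make ulefen.
kyetov would need lunsyl, corvor, and falsab (Recipe 7), but corvor is never obtained. xelzin would need corvor and haleld (Recipe 6), but corvor is never obtained.

ulefen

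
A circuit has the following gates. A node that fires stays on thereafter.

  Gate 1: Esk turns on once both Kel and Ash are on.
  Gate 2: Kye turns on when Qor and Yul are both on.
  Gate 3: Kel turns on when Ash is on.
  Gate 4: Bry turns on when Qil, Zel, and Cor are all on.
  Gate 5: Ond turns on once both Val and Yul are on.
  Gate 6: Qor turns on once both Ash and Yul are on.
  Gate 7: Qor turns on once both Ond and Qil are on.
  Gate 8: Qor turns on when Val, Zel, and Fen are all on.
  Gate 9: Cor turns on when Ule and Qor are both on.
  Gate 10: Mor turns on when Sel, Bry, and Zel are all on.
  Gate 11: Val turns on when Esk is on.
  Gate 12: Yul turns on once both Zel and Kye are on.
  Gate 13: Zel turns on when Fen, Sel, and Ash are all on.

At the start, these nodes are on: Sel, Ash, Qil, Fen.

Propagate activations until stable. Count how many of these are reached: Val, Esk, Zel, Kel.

4

Fen, Sel, and Ash are on, so Zel turns on (Gate 13).
Ash is on, so Kel turns on (Gate 3).
Kel and Ash are on, so Esk turns on (Gate 1).
Esk is on, so Val turns on (Gate 11).
Val: reached.
Esk: reached.
Zel: reached.
Kel: reached.
All 4 are reached.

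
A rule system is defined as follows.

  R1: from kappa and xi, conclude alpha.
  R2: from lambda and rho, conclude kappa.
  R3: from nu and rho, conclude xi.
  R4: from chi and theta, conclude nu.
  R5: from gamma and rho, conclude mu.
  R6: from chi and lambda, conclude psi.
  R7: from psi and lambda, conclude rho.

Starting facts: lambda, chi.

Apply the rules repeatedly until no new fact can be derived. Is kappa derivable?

From chi and lambda, R6 gives psi.
From psi and lambda, R7 gives rho.
From lambda and rho, R2 gives kappa.

Yes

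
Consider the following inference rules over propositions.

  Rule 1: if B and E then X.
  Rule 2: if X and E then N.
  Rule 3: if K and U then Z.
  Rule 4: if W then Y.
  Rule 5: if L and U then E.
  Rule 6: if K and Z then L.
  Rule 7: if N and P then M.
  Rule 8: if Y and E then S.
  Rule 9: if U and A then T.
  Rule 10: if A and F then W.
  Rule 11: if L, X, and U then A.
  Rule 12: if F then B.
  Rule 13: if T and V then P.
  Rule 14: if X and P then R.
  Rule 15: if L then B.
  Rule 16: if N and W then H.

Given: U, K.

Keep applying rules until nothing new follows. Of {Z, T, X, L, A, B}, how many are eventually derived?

6

From K and U, Rule 3 gives Z.
K and Z hold, so L follows (Rule 6).
From L and U, Rule 5 gives E.
From L, Rule 15 gives B.
From B and E, Rule 1 gives X.
L, X, and U hold, so A follows (Rule 11).
U and A hold, so T follows (Rule 9).
Z: reached.
T: reached.
X: reached.
L: reached.
A: reached.
B: reached.
All 6 are reached.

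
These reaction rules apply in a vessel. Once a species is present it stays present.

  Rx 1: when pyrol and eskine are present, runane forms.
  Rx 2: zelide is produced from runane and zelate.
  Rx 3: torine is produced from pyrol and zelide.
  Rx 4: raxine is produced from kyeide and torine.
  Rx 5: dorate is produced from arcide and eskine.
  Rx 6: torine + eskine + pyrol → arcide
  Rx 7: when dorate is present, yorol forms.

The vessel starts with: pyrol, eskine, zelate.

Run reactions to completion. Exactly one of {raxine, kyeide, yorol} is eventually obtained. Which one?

yorol

pyrol and eskine present → runane forms (Rx 1).
runane and zelate present → zelide forms (Rx 2).
pyrol and zelide present → torine forms (Rx 3).
torine, eskine, and pyrol present → arcide forms (Rx 6).
arcide and eskine present → dorate forms (Rx 5).
dorate present → yorol forms (Rx 7).
raxine would need kyeide and torine (Rx 4), but kyeide never forms. No rule produces kyeide, and it is not given.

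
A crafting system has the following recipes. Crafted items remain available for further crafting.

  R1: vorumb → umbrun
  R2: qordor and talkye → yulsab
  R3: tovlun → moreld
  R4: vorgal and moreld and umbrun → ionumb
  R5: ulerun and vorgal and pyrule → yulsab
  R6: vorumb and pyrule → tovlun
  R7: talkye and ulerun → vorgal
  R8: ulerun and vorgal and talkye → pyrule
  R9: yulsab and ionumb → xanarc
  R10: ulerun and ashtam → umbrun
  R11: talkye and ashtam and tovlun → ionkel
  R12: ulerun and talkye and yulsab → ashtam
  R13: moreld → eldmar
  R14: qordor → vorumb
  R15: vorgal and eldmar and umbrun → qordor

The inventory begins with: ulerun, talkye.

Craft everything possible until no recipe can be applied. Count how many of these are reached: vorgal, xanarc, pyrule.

Using R7, talkye and ulerun make vorgal.
ulerun and vorgal and talkye → pyrule (R8).
vorgal: reached.
xanarc would need yulsab and ionumb (R9), but ionumb is never obtained.
pyrule: reached.
Reached: vorgal and pyrule — 2 of the 3.

2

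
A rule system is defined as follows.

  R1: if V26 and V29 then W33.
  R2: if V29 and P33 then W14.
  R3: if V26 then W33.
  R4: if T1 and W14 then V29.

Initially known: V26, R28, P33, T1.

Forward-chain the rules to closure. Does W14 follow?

No

W14 would need V29 and P33 (R2), but V29 is never established.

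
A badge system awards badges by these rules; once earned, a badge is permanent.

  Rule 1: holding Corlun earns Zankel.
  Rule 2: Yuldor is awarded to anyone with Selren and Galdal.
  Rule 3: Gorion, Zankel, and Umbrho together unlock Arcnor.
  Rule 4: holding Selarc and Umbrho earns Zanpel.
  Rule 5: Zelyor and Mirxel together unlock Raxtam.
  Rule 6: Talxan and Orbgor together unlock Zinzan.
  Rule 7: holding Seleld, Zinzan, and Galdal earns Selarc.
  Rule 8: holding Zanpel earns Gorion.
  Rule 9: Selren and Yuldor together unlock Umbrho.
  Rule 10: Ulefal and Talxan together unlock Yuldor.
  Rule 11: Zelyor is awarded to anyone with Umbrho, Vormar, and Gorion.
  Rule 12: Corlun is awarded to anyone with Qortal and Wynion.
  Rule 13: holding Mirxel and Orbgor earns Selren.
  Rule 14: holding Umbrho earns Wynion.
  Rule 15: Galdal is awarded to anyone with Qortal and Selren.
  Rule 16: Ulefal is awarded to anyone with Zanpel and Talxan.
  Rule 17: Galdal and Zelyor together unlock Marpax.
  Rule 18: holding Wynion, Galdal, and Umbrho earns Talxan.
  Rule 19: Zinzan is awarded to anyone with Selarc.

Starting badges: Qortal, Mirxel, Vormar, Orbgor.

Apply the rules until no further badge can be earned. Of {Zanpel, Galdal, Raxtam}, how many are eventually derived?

1

With Mirxel and Orbgor, Selren is earned (Rule 13).
With Qortal and Selren, Galdal is earned (Rule 15).
Zanpel would need Selarc and Umbrho (Rule 4), but Selarc is never earned.
Galdal: reached.
Raxtam would need Zelyor and Mirxel (Rule 5), but Zelyor is never earned.
Reached: Galdal — 1 of the 3.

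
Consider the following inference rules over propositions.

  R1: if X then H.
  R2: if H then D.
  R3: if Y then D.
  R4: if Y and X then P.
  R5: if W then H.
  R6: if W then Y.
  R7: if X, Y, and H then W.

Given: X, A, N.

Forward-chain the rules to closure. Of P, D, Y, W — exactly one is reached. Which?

D

X holds, so H follows (R1).
H holds, so D follows (R2).
W would need X, Y, and H (R7), but Y is never established. Y would need W (R6), but W is never established. P would need Y and X (R4), but Y is never established.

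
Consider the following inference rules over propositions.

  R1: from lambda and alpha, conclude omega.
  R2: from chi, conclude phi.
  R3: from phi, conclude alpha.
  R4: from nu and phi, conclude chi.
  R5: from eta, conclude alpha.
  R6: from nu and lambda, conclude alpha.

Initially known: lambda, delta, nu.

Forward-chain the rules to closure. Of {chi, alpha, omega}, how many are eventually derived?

From nu and lambda, R6 gives alpha.
lambda and alpha hold, so omega follows (R1).
chi would need nu and phi (R4), but phi is never established.
alpha: reached.
omega: reached.
Reached: alpha and omega — 2 of the 3.

2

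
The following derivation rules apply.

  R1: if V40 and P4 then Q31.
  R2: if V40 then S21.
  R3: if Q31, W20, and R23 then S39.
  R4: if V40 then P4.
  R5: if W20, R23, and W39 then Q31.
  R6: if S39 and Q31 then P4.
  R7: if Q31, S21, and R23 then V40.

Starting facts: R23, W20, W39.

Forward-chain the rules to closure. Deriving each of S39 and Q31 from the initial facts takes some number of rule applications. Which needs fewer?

Q31

Q31: W20, R23, and W39 hold, so Q31 follows (R5). [1 rule application]
S39: W20, R23, and W39 hold, so Q31 follows (R5). Q31, W20, and R23 hold, so S39 follows (R3). [2 rule applications]
Q31 needs fewer.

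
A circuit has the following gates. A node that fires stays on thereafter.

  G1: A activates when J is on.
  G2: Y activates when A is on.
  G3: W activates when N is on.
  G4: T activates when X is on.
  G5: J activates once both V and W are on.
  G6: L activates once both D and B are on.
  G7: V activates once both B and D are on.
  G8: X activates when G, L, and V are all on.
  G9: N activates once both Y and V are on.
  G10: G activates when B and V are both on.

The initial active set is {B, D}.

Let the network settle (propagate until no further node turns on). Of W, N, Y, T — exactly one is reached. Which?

T

G7: B and D on → V on.
G6: D and B on → L on.
B and V are on, so G activates (G10).
G, L, and V are on, so X activates (G8).
G4: X on → T on.
N would need Y and V (G9), but Y never turns on. W would need N (G3), but N never turns on. Y would need A (G2), but A never turns on.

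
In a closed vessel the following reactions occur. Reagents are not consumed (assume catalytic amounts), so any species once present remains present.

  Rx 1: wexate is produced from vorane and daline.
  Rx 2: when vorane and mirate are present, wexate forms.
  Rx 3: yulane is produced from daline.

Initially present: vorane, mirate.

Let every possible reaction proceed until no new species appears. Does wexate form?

Yes

vorane and mirate present → wexate forms (Rx 2).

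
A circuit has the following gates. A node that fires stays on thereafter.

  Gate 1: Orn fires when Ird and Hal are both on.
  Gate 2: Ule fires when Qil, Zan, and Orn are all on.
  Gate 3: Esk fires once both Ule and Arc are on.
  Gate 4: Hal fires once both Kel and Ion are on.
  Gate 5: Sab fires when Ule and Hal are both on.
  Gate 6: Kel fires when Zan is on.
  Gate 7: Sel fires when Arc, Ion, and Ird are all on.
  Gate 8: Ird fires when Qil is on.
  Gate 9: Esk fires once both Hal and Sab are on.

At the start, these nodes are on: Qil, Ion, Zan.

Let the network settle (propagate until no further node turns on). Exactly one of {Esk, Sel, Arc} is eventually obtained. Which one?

Esk

Gate 6: Zan on → Kel on.
Qil is on, so Ird fires (Gate 8).
Kel and Ion are on, so Hal fires (Gate 4).
Gate 1: Ird and Hal on → Orn on.
Gate 2: Qil, Zan, and Orn on → Ule on.
Ule and Hal are on, so Sab fires (Gate 5).
Gate 9: Hal and Sab on → Esk on.
Sel would need Arc, Ion, and Ird (Gate 7), but Arc never turns on. No rule produces Arc, and it is not given.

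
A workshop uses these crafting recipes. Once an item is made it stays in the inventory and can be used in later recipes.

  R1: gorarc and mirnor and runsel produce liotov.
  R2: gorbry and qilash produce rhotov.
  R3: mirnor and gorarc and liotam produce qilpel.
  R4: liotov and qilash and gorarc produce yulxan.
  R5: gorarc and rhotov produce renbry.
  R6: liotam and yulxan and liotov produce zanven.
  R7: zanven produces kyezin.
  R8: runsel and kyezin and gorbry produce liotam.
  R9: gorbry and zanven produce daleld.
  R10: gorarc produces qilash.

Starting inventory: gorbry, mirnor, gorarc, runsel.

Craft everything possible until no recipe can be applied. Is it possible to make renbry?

gorarc → qilash (R10).
Using R2, gorbry and qilash make rhotov.
Using R5, gorarc and rhotov make renbry.

Yes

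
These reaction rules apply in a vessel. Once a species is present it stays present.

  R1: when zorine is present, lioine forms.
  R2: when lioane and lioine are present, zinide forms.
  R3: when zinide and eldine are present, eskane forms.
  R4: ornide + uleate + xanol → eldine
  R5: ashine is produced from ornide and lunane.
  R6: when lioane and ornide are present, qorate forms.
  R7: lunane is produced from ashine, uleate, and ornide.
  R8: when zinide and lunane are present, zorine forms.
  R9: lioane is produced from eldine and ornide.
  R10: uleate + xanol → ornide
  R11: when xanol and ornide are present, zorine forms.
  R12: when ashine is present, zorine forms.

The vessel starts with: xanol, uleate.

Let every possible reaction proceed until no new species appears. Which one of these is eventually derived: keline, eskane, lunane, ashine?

uleate and xanol present → ornide forms (R10).
ornide, uleate, and xanol present → eldine forms (R4).
xanol and ornide present → zorine forms (R11).
eldine and ornide present → lioane forms (R9).
zorine present → lioine forms (R1).
lioane and lioine present → zinide forms (R2).
zinide and eldine present → eskane forms (R3).
No rule produces keline, and it is not given. ashine would need ornide and lunane (R5), but lunane never forms. lunane would need ashine, uleate, and ornide (R7), but ashine never forms.

eskane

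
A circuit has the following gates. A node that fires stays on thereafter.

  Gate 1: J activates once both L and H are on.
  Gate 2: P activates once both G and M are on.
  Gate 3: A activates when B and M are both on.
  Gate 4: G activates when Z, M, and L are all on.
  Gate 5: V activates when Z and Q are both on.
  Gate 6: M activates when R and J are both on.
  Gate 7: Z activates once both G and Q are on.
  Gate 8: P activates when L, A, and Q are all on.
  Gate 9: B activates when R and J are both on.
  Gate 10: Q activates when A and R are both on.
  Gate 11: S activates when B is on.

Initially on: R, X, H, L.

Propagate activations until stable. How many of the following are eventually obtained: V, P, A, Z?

2

Gate 1: L and H on → J on.
R and J are on, so M activates (Gate 6).
R and J are on, so B activates (Gate 9).
Gate 3: B and M on → A on.
Gate 10: A and R on → Q on.
Gate 8: L, A, and Q on → P on.
V would need Z and Q (Gate 5), but Z never turns on.
P: reached.
A: reached.
Z would need G and Q (Gate 7), but G never turns on.
Reached: P and A — 2 of the 4.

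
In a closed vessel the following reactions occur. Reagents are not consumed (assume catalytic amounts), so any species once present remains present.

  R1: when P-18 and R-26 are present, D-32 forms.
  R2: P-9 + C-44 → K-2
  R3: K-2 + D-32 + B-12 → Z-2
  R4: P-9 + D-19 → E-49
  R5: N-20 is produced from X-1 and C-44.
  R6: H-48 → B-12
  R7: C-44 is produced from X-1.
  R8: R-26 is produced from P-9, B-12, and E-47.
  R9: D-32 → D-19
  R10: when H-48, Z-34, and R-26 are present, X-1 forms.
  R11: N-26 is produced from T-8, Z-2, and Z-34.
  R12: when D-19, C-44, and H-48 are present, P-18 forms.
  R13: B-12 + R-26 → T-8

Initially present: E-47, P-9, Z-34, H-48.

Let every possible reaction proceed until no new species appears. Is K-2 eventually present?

H-48 present → B-12 forms (R6).
P-9, B-12, and E-47 present → R-26 forms (R8).
H-48, Z-34, and R-26 present → X-1 forms (R10).
X-1 present → C-44 forms (R7).
P-9 and C-44 present → K-2 forms (R2).

Yes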